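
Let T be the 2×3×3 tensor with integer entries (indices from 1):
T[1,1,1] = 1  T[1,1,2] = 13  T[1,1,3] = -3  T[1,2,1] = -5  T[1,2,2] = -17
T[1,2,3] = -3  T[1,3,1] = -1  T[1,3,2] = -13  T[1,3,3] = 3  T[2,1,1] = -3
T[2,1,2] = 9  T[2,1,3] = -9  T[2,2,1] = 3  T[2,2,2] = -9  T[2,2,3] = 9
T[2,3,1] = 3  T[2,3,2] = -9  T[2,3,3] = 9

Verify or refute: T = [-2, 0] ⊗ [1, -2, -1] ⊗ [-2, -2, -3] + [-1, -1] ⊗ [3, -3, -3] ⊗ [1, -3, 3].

Yes

Reconstruct entrywise from the claimed factors. For example, T[2,3,3] = 9 and Σₗ aₗ[2]bₗ[3]cₗ[3] = (0)·(-1)·(-3) + (-1)·(-3)·(3) = 9; checking all 18 entries, every one matches. The claim holds.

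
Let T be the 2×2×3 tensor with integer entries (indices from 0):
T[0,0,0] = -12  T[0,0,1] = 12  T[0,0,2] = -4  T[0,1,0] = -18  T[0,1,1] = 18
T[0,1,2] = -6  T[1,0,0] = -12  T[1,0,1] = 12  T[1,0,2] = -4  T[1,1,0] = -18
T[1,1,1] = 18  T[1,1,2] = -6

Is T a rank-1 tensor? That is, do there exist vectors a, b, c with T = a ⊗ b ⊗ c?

Yes

If T = a ⊗ b ⊗ c then every fibre of T is a multiple of the corresponding factor, so read the factors off the fibres through the nonzero entry T[0,0,0] = -12.
The mode-1 fibre T[:,0,0] = [-12, -12] gives a = [1, 1] (primitive direction); the mode-2 fibre T[0,:,0] = [-12, -18] gives b = [2, 3]; then c[k] = T[0,0,k] / (a[0]·b[0]) = [-12, 12, -4] / 2 = [-6, 6, -2].
Expanding [1, 1] ⊗ [2, 3] ⊗ [-6, 6, -2] reproduces all 12 entries of T, so T = [1, 1] ⊗ [2, 3] ⊗ [-6, 6, -2] and rank(T) ≤ 1.
Equivalently every frontal slice T[:,:,k] is c[k] times the rank-1 matrix [1, 1] ⊗ [2, 3]. So T has rank 1 (it is nonzero).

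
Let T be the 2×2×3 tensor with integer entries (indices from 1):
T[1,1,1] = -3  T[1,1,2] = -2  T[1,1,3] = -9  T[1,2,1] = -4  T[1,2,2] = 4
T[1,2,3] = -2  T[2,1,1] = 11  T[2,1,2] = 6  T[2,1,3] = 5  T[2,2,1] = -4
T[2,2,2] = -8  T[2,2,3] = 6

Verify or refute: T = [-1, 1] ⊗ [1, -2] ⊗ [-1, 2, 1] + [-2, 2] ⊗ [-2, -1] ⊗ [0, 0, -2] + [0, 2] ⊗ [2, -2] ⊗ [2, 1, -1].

No

Reconstruct entry (1,1,1) from the claimed factors: Σₗ aₗ[1]bₗ[1]cₗ[1] = (-1)·(1)·(-1) + (-2)·(-2)·(0) + (0)·(2)·(2) = 1, but T[1,1,1] = -3. The claim is false.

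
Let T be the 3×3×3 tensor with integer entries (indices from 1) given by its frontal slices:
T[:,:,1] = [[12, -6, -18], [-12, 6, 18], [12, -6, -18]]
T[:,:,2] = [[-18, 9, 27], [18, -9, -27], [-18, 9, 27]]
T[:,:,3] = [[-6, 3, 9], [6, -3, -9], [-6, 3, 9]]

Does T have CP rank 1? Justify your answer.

The mode-1 fibre T[:,1,1] = [12, -12, 12] gives a = [1, -1, 1] (primitive direction); the mode-2 fibre T[1,:,1] = [12, -6, -18] gives b = [2, -1, -3]; then c[k] = T[1,1,k] / (a[1]·b[1]) = [12, -18, -6] / 2 = [6, -9, -3].
Expanding [1, -1, 1] ⊗ [2, -1, -3] ⊗ [6, -9, -3] reproduces all 27 entries of T, so T = [1, -1, 1] ⊗ [2, -1, -3] ⊗ [6, -9, -3] and rank(T) ≤ 1.
Equivalently every frontal slice T[:,:,k] is c[k] times the rank-1 matrix [1, -1, 1] ⊗ [2, -1, -3]. So T has rank 1 (it is nonzero).

Yes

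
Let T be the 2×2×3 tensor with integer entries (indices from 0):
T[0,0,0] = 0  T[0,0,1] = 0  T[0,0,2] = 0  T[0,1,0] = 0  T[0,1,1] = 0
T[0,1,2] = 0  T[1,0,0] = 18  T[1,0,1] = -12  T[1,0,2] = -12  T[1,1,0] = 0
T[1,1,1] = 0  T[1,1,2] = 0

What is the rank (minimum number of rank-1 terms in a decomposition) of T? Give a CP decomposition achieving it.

rank(T) = 1

Lower bound: T ≠ 0 (e.g. T[1,0,0] = 18), so rank(T) ≥ 1.
Upper bound: if T = a ⊗ b ⊗ c then every fibre of T is a multiple of the corresponding factor, so read the factors off the fibres through the nonzero entry T[1,0,0] = 18.
The mode-1 fibre T[:,0,0] = [0, 18] gives a = [0, 1] (primitive direction); the mode-2 fibre T[1,:,0] = [18, 0] gives b = [1, 0]; then c[k] = T[1,0,k] / (a[1]·b[0]) = [18, -12, -12] / 1 = [18, -12, -12].
Expanding [0, 1] ⊗ [1, 0] ⊗ [18, -12, -12] reproduces all 12 entries of T, so T = [0, 1] ⊗ [1, 0] ⊗ [18, -12, -12] and rank(T) ≤ 1.
These bounds meet, so rank(T) = 1.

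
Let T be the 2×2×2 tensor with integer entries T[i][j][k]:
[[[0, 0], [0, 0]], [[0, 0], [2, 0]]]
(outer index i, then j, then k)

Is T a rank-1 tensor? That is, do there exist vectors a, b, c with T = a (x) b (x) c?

The mode-1 fibre T[:,1,0] = [0, 2] gives a = [0, 1] (primitive direction); the mode-2 fibre T[1,:,0] = [0, 2] gives b = [0, 1]; then c[k] = T[1,1,k] / (a[1]·b[1]) = [2, 0] / 1 = [2, 0].
Expanding [0, 1] (x) [0, 1] (x) [2, 0] reproduces all 8 entries of T, so T = [0, 1] (x) [0, 1] (x) [2, 0] and rank(T) ≤ 1.
Equivalently every frontal slice T[:,:,k] is c[k] times the rank-1 matrix [0, 1] (x) [0, 1]. So T has rank 1 (it is nonzero).

Yes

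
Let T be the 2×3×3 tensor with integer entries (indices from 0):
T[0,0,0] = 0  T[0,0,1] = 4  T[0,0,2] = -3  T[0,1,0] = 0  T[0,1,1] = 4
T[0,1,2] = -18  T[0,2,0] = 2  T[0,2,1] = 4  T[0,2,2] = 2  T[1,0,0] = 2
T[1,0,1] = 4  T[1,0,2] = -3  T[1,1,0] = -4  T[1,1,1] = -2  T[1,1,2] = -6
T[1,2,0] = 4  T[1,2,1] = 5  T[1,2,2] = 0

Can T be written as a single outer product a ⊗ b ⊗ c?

No

The mode-3 unfolding of T (rows indexed by k, columns by (i,j) = (0,0), (0,1), (0,2), (1,0), (1,1), (1,2)) is [[0, 0, 2, 2, -4, 4], [4, 4, 4, 4, -2, 5], [-3, -18, 2, -3, -6, 0]].
There the 3×3 minor on rows k ∈ {0, 1, 2}, columns (i,j) ∈ {(0,0), (0,1), (0,2)} is det [[0, 0, 2], [4, 4, 4], [-3, -18, 2]] = -120 ≠ 0, so this unfolding has rank ≥ 3; CP rank is at least every unfolding rank, so rank(T) ≥ 3.
In particular rank(T) ≥ 3 > 1, so T is not rank-1.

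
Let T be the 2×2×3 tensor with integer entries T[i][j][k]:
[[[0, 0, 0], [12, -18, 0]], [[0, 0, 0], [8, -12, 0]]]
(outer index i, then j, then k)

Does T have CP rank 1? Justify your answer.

Yes

If T = a ∘ b ∘ c then every fibre of T is a multiple of the corresponding factor, so read the factors off the fibres through the nonzero entry T[0,1,0] = 12.
The mode-1 fibre T[:,1,0] = [12, 8] gives a = [3, 2] (primitive direction); the mode-2 fibre T[0,:,0] = [0, 12] gives b = [0, 1]; then c[k] = T[0,1,k] / (a[0]·b[1]) = [12, -18, 0] / 3 = [4, -6, 0].
Expanding [3, 2] ∘ [0, 1] ∘ [4, -6, 0] reproduces all 12 entries of T, so T = [3, 2] ∘ [0, 1] ∘ [4, -6, 0] and rank(T) ≤ 1.
Equivalently every frontal slice T[:,:,k] is c[k] times the rank-1 matrix [3, 2] ∘ [0, 1]. So T has rank 1 (it is nonzero).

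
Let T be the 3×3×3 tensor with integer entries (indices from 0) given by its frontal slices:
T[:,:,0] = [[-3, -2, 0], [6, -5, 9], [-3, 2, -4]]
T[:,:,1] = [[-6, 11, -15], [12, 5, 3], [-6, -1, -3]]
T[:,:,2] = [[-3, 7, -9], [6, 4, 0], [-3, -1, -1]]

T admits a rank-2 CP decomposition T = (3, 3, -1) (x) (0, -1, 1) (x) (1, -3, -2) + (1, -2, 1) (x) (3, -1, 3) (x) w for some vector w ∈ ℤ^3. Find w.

Subtract the known terms from T to get the rank-1 residual R = (1, -2, 1) (x) (3, -1, 3) (x) w, so R[i,j,k] = a[i]·b[j]·w[k]. Pick indices with nonzero a[0]·b[0] = (1)·(3) = 3. Only the fibre through (0,0,·) is needed: R[0,0,:] = T[0,0,:] − Σₗ aₗ[0]bₗ[0]cₗ = [-3, -6, -3] − (3)·(0)·(1, -3, -2) = [-3, -6, -3]. Then w[k] = R[0,0,k] / 3 for each k, giving w = [-3, -6, -3] / 3 = (-1, -2, -1).

w = (-1, -2, -1)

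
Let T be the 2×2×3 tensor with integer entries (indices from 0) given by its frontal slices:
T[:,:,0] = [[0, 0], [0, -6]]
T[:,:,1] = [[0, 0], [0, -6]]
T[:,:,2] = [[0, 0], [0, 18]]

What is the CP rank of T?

1

Lower bound: T ≠ 0 (e.g. T[1,1,0] = -6), so rank(T) ≥ 1.
Upper bound: the mode-1 fibre T[:,1,0] = [0, -6] gives a = [0, 1] (primitive direction); the mode-2 fibre T[1,:,0] = [0, -6] gives b = [0, 1]; then c[k] = T[1,1,k] / (a[1]·b[1]) = [-6, -6, 18] / 1 = [-6, -6, 18].
Expanding [0, 1] ∘ [0, 1] ∘ [-6, -6, 18] reproduces all 12 entries of T, so T = [0, 1] ∘ [0, 1] ∘ [-6, -6, 18] and rank(T) ≤ 1.
These bounds meet, so rank(T) = 1.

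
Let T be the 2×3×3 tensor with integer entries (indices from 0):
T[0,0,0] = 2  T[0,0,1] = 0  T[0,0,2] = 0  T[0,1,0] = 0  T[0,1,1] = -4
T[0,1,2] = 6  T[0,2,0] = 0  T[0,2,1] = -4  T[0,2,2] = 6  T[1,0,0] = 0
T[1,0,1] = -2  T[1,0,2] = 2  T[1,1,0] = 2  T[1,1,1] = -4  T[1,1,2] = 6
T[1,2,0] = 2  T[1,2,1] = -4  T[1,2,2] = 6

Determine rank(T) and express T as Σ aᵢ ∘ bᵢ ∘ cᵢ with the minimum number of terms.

Lower bound: in the mode-3 unfolding of T (rows indexed by k, columns by (i,j)) the 3×3 minor on rows k ∈ {0, 1, 2}, columns (i,j) ∈ {(0,0), (0,1), (1,0)} is det [[2, 0, 0], [0, -4, -2], [0, 6, 2]] = 8 ≠ 0, so that unfolding has rank ≥ 3 and hence rank(T) ≥ 3 (CP rank is at least every unfolding rank, though it can be larger).
Upper bound: T is a sum of 3 rank-1 terms, T = [1, 0] ∘ [1, -1, -1] ∘ [2, 1, -1] + [1, 1] ∘ [0, 1, 1] ∘ [2, -2, 4] + [1, 2] ∘ [1, 1, 1] ∘ [0, -1, 1] (written with every a and b primitive with positive leading entry and the scale carried by c; CP decompositions are not unique, and this one is verified by expanding entrywise), so rank(T) ≤ 3.
These bounds meet, so rank(T) = 3.

rank(T) = 3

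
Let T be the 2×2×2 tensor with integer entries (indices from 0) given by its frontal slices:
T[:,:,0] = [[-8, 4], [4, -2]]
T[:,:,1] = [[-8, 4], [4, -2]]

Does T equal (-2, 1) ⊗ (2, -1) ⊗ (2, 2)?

Yes

Reconstruct entrywise from the claimed factors. For example, T[0,1,0] = 4 and Σₗ aₗ[0]bₗ[1]cₗ[0] = (-2)·(-1)·(2) = 4; checking all 8 entries, every one matches. The claim holds.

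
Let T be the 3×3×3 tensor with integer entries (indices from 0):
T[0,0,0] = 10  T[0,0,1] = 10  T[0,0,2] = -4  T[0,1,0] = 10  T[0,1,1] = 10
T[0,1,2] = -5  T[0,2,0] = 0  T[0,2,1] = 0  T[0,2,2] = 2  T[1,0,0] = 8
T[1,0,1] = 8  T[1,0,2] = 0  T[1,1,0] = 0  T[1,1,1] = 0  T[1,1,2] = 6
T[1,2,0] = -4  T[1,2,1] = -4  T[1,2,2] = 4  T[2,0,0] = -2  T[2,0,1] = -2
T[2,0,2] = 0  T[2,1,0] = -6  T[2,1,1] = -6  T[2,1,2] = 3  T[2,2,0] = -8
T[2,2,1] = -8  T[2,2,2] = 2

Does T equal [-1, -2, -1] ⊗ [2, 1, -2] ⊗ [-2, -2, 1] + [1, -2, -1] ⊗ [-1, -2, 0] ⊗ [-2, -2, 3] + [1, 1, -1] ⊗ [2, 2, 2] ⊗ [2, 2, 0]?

Reconstruct entry (0,0,2) from the claimed factors: Σₗ aₗ[0]bₗ[0]cₗ[2] = (-1)·(2)·(1) + (1)·(-1)·(3) + (1)·(2)·(0) = -5, but T[0,0,2] = -4. The claim is false.

No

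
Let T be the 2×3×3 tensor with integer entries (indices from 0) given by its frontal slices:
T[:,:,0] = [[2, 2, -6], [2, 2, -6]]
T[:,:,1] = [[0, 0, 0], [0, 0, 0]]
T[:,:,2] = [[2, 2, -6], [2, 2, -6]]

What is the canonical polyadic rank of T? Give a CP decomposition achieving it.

rank(T) = 1

Lower bound: T ≠ 0 (e.g. T[0,0,0] = 2), so rank(T) ≥ 1.
Upper bound: the mode-1 fibre T[:,0,0] = [2, 2] gives a = [1, 1] (primitive direction); the mode-2 fibre T[0,:,0] = [2, 2, -6] gives b = [1, 1, -3]; then c[k] = T[0,0,k] / (a[0]·b[0]) = [2, 0, 2] / 1 = [2, 0, 2].
Expanding [1, 1] ⊗ [1, 1, -3] ⊗ [2, 0, 2] reproduces all 18 entries of T, so T = [1, 1] ⊗ [1, 1, -3] ⊗ [2, 0, 2] and rank(T) ≤ 1.
These bounds meet, so rank(T) = 1.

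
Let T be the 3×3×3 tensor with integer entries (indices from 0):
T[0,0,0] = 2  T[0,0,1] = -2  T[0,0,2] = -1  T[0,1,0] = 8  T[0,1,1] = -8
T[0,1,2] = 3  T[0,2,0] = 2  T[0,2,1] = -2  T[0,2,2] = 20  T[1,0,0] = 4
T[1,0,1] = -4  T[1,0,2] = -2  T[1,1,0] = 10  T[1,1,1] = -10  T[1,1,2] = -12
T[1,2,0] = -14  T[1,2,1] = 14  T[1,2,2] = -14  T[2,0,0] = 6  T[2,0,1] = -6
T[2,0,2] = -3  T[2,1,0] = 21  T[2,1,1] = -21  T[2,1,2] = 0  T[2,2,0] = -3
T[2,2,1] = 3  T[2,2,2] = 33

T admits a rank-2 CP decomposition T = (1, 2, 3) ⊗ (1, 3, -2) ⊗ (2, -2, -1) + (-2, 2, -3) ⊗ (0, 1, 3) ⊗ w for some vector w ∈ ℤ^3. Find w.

w = (-1, 1, -3)

Subtract the known terms from T to get the rank-1 residual R = (-2, 2, -3) ⊗ (0, 1, 3) ⊗ w, so R[i,j,k] = a[i]·b[j]·w[k]. Pick indices with nonzero a[0]·b[1] = (-2)·(1) = -2. Only the fibre through (0,1,·) is needed: R[0,1,:] = T[0,1,:] − Σₗ aₗ[0]bₗ[1]cₗ = [8, -8, 3] − (1)·(3)·(2, -2, -1) = [2, -2, 6]. Then w[k] = R[0,1,k] / -2 for each k, giving w = [2, -2, 6] / -2 = (-1, 1, -3).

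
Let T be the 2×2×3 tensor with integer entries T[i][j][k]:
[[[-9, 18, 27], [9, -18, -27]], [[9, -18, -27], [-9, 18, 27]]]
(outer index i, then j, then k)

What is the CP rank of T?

Lower bound: T ≠ 0 (e.g. T[0,0,0] = -9), so rank(T) ≥ 1.
Upper bound: if T = a ⊗ b ⊗ c then every fibre of T is a multiple of the corresponding factor, so read the factors off the fibres through the nonzero entry T[0,0,0] = -9.
The mode-1 fibre T[:,0,0] = [-9, 9] gives a = [1, -1] (primitive direction); the mode-2 fibre T[0,:,0] = [-9, 9] gives b = [1, -1]; then c[k] = T[0,0,k] / (a[0]·b[0]) = [-9, 18, 27] / 1 = [-9, 18, 27].
Expanding [1, -1] ⊗ [1, -1] ⊗ [-9, 18, 27] reproduces all 12 entries of T, so T = [1, -1] ⊗ [1, -1] ⊗ [-9, 18, 27] and rank(T) ≤ 1.
These bounds meet, so rank(T) = 1.
Check entry T[0,0,1] = 18: (1)·(1)·(18) = 18.

1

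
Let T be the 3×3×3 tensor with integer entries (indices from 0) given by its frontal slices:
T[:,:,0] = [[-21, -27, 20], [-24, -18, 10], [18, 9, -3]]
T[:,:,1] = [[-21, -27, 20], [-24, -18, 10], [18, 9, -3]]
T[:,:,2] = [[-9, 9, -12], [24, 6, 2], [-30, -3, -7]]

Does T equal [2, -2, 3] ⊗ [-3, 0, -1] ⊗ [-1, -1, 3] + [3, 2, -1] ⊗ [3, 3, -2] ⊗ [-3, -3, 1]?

Yes

Reconstruct entrywise from the claimed factors. For example, T[2,1,0] = 9 and Σₗ aₗ[2]bₗ[1]cₗ[0] = (3)·(0)·(-1) + (-1)·(3)·(-3) = 9; checking all 27 entries, every one matches. The claim holds.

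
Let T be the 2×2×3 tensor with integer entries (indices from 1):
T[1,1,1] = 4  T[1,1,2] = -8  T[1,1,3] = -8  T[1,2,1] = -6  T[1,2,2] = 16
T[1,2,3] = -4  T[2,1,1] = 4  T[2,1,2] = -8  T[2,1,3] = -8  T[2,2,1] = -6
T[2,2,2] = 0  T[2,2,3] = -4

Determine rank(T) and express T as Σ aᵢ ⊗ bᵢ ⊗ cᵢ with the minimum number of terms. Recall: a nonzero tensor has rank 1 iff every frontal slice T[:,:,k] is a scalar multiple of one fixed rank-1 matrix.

rank(T) = 3

Lower bound: the mode-3 unfolding of T (rows indexed by k, columns by (i,j) = (1,1), (1,2), (2,1), (2,2)) is [[4, -6, 4, -6], [-8, 16, -8, 0], [-8, -4, -8, -4]].
There the 3×3 minor on rows k ∈ {1, 2, 3}, columns (i,j) ∈ {(1,1), (1,2), (2,2)} is det [[4, -6, -6], [-8, 16, 0], [-8, -4, -4]] = -1024 ≠ 0, so this unfolding has rank ≥ 3; CP rank is at least every unfolding rank, so rank(T) ≥ 3. (Unfolding ranks only ever bound the CP rank from below — rank(T) can be strictly larger than all of them — so the matching upper bound has to come from an explicit 3-term decomposition.)
Upper bound: T is a sum of 3 rank-1 terms, T = (1, -1) ⊗ (0, 1) ⊗ (0, 8, 0) + (1, 1) ⊗ (0, 1) ⊗ (-4, 4, -8) + (1, 1) ⊗ (2, -1) ⊗ (2, -4, -4) (one valid choice — decompositions are not unique — normalised so each a, b is primitive with positive first nonzero entry; check it by expanding all entries), so rank(T) ≤ 3.
These bounds meet, so rank(T) = 3.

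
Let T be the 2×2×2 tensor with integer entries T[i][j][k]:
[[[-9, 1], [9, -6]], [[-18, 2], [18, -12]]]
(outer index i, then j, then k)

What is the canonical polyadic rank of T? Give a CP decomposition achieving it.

rank(T) = 2

Lower bound: in the mode-2 unfolding of T (rows indexed by j, columns by (i,k)) the 2×2 minor on rows j ∈ {0, 1}, columns (i,k) ∈ {(0,0), (0,1)} is det [[-9, 1], [9, -6]] = 45 ≠ 0, so that unfolding has rank ≥ 2 and hence rank(T) ≥ 2 (CP rank is at least every unfolding rank, though it can be larger).
Upper bound: T[i,:,:] = a[i]·M for every slice, with a = [1, 2] and M = [[-9, 1], [9, -6]] (rows j, columns k).
Splitting M by its rows (j = 0, 1), M = [1, 0][-9, 1]ᵀ + [0, 1][9, -6]ᵀ.
Hence T = [1, 2] ⊗ [1, 0] ⊗ [-9, 1] + [1, 2] ⊗ [0, 1] ⊗ [9, -6], so rank(T) ≤ 2.
These bounds meet, so rank(T) = 2.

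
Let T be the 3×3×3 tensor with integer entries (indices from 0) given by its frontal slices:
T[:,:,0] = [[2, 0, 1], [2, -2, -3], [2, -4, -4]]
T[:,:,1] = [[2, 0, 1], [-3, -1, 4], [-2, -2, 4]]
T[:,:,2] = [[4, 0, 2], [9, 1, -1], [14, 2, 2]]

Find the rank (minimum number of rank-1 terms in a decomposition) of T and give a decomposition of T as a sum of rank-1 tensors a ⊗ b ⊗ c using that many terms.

rank(T) = 3

Lower bound: the mode-2 unfolding of T (rows indexed by j, columns by (i,k) = (0,0), (0,1), (0,2), (1,0), (1,1), (1,2), (2,0), (2,1), (2,2)) is [[2, 2, 4, 2, -3, 9, 2, -2, 14], [0, 0, 0, -2, -1, 1, -4, -2, 2], [1, 1, 2, -3, 4, -1, -4, 4, 2]].
There the 3×3 minor on rows j ∈ {0, 1, 2}, columns (i,k) ∈ {(0,0), (1,0), (1,1)} is det [[2, 2, -3], [0, -2, -1], [1, -3, 4]] = -30 ≠ 0, so this unfolding has rank ≥ 3; CP rank is at least every unfolding rank, so rank(T) ≥ 3. (Unfolding ranks only ever bound the CP rank from below — rank(T) can be strictly larger than all of them — so the matching upper bound has to come from an explicit 3-term decomposition.)
Upper bound: T is a sum of 3 rank-1 terms, T = (0, 1, 1) ⊗ (1, 0, -1) ⊗ (2, -4, 4) + (0, 1, 2) ⊗ (1, 1, 1) ⊗ (-2, -1, 1) + (1, 1, 2) ⊗ (2, 0, 1) ⊗ (1, 1, 2) (written with every a and b primitive with positive leading entry and the scale carried by c; CP decompositions are not unique, and this one is verified by expanding entrywise), so rank(T) ≤ 3.
These bounds meet, so rank(T) = 3.
Check entry T[0,2,2] = 2: (0)·(-1)·(4) + (0)·(1)·(1) + (1)·(1)·(2) = 2.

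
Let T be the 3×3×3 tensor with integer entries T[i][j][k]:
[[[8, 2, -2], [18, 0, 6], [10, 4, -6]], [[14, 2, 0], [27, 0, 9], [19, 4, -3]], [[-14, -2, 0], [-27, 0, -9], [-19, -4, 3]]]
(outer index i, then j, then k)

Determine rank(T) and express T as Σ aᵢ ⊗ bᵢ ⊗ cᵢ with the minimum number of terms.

rank(T) = 2

Lower bound: the mode-2 unfolding of T (rows indexed by j, columns by (i,k) = (0,0), (0,1), (0,2), (1,0), (1,1), (1,2), (2,0), (2,1), (2,2)) is [[8, 2, -2, 14, 2, 0, -14, -2, 0], [18, 0, 6, 27, 0, 9, -27, 0, -9], [10, 4, -6, 19, 4, -3, -19, -4, 3]].
There the 2×2 minor on rows j ∈ {0, 1}, columns (i,k) ∈ {(0,0), (0,1)} is det [[8, 2], [18, 0]] = -36 ≠ 0, so this unfolding has rank ≥ 2; CP rank is at least every unfolding rank, so rank(T) ≥ 2. (Flattening ranks never certify an upper bound on CP rank; for that we must actually write T with 2 rank-1 terms.)
Upper bound — finding two terms. Write S_k = T[:,:,k] for the frontal slices: S₀ = [[8, 18, 10], [14, 27, 19], [-14, -27, -19]], S₁ = [[2, 0, 4], [2, 0, 4], [-2, 0, -4]], S₂ = [[-2, 6, -6], [0, 9, -3], [0, -9, 3]].
If T = a₁ ⊗ b₁ ⊗ c₁ + a₂ ⊗ b₂ ⊗ c₂ then each S_k = c₁[k]·a₁b₁ᵀ + c₂[k]·a₂b₂ᵀ. S₀ and S₁ are linearly independent, so a₁b₁ᵀ and a₂b₂ᵀ must span the same plane of matrices: they are the rank-1 matrices of the form x·S₀ + y·S₁.
The 2×2 minor of x·S₀ + y·S₁ on rows {0,1}, columns {0,1} is −36·x² + 18·xy = (-18)·(2·x − y)(x), vanishing at (x:y) = (1:2) and (0:1).
M₁ = S₀ + 2·S₁ = [[12, 18, 18], [18, 27, 27], [-18, -27, -27]] = 3·[2, 3, -3][2, 3, 3]ᵀ and M₂ = S₁ = [[2, 0, 4], [2, 0, 4], [-2, 0, -4]] = 2·[1, 1, -1][1, 0, 2]ᵀ, so take a₁ = [2, 3, -3], b₁ = [2, 3, 3], a₂ = [1, 1, -1], b₂ = [1, 0, 2].
Each slice is an integer combination of E₁ = a₁b₁ᵀ and E₂ = a₂b₂ᵀ: S₀ = 3·E₁ − 4·E₂, S₁ = 2·E₂, S₂ = E₁ − 6·E₂; reading off coefficients, c₁ = [3, 0, 1] and c₂ = [-4, 2, -6].
Hence T = [2, 3, -3] ⊗ [2, 3, 3] ⊗ [3, 0, 1] + [1, 1, -1] ⊗ [1, 0, 2] ⊗ [-4, 2, -6], so rank(T) ≤ 2.
These bounds meet, so rank(T) = 2.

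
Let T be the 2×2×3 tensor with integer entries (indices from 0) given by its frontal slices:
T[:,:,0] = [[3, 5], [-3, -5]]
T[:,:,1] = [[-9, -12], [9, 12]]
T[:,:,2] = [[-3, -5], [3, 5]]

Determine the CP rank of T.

2

Lower bound: the mode-3 unfolding of T (rows indexed by k, columns by (i,j) = (0,0), (0,1), (1,0), (1,1)) is [[3, 5, -3, -5], [-9, -12, 9, 12], [-3, -5, 3, 5]].
There the 2×2 minor on rows k ∈ {0, 1}, columns (i,j) ∈ {(0,0), (0,1)} is det [[3, 5], [-9, -12]] = 9 ≠ 0, so this unfolding has rank ≥ 2; CP rank is at least every unfolding rank, so rank(T) ≥ 2. (Unfolding ranks only ever bound the CP rank from below — rank(T) can be strictly larger than all of them — so the matching upper bound has to come from an explicit 2-term decomposition.)
Upper bound — finding two terms. Every mode-1 slice of T is a multiple of one matrix: T[i,:,:] = a[i]·M with a = [1, -1] and M = [[3, -9, -3], [5, -12, -5]] (rows indexed by j, columns by k). So it suffices to write M as a sum of two rank-1 matrices.
Splitting M by its rows (j = 0, 1), M = [1, 0][3, -9, -3]ᵀ + [0, 1][5, -12, -5]ᵀ.
Hence T = [1, -1] ⊗ [1, 0] ⊗ [3, -9, -3] + [1, -1] ⊗ [0, 1] ⊗ [5, -12, -5], so rank(T) ≤ 2.
These bounds meet, so rank(T) = 2.
Check entry T[1,0,2] = 3: (-1)·(1)·(-3) + (-1)·(0)·(-5) = 3.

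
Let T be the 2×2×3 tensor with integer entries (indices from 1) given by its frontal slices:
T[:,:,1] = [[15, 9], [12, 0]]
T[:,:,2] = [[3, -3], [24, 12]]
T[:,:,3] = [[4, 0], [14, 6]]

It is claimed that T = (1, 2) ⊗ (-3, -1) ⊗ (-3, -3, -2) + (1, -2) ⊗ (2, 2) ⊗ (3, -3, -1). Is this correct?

No

Reconstruct entry (2,1,1) from the claimed factors: Σₗ aₗ[2]bₗ[1]cₗ[1] = (2)·(-3)·(-3) + (-2)·(2)·(3) = 6, but T[2,1,1] = 12. The claim is false.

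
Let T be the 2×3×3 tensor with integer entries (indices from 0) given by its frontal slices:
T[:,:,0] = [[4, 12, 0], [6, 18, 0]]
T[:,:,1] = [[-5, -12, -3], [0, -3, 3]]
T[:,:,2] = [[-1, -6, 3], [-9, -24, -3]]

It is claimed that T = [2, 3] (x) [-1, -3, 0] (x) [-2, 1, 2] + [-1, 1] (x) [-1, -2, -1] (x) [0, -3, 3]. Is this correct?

Reconstruct entrywise from the claimed factors. For example, T[1,0,2] = -9 and Σₗ aₗ[1]bₗ[0]cₗ[2] = (3)·(-1)·(2) + (1)·(-1)·(3) = -9; checking all 18 entries, every one matches. The claim holds.

Yes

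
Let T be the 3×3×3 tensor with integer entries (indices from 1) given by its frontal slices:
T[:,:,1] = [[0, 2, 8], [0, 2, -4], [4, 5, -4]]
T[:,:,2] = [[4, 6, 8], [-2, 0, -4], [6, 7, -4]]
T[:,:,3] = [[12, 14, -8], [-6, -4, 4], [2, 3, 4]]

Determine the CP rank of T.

Lower bound: the mode-3 unfolding of T (rows indexed by k, columns by (i,j) = (1,1), (1,2), (1,3), (2,1), (2,2), (2,3), (3,1), (3,2), (3,3)) is [[0, 2, 8, 0, 2, -4, 4, 5, -4], [4, 6, 8, -2, 0, -4, 6, 7, -4], [12, 14, -8, -6, -4, 4, 2, 3, 4]].
There the 3×3 minor on rows k ∈ {1, 2, 3}, columns (i,j) ∈ {(1,1), (1,2), (1,3)} is det [[0, 2, 8], [4, 6, 8], [12, 14, -8]] = 128 ≠ 0, so this unfolding has rank ≥ 3; CP rank is at least every unfolding rank, so rank(T) ≥ 3. (This is only a lower bound: in general the CP rank may exceed every unfolding rank, so we still need to exhibit 3 rank-1 terms summing to T.)
Upper bound: T is a sum of 3 rank-1 terms, T = [2, -1, -1] ⊗ [1, 1, -2] ⊗ [-2, -2, 2] + [2, -1, 1] ⊗ [1, 1, 0] ⊗ [2, 4, 4] + [2, 2, 1] ⊗ [0, 1, 0] ⊗ [1, 1, 1] (written with every a and b primitive with positive leading entry and the scale carried by c; CP decompositions are not unique, and this one is verified by expanding entrywise), so rank(T) ≤ 3.
These bounds meet, so rank(T) = 3.

3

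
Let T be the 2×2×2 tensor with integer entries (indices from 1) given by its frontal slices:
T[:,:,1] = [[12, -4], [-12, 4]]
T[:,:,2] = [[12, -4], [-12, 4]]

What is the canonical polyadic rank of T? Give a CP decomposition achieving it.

rank(T) = 1

Lower bound: T ≠ 0 (e.g. T[1,1,1] = 12), so rank(T) ≥ 1.
Upper bound: if T = a ⊗ b ⊗ c then every fibre of T is a multiple of the corresponding factor, so read the factors off the fibres through the nonzero entry T[1,1,1] = 12.
The mode-1 fibre T[:,1,1] = [12, -12] gives a = [1, -1] (primitive direction); the mode-2 fibre T[1,:,1] = [12, -4] gives b = [3, -1]; then c[k] = T[1,1,k] / (a[1]·b[1]) = [12, 12] / 3 = [4, 4].
Expanding [1, -1] ⊗ [3, -1] ⊗ [4, 4] reproduces all 8 entries of T, so T = [1, -1] ⊗ [3, -1] ⊗ [4, 4] and rank(T) ≤ 1.
These bounds meet, so rank(T) = 1.
Check entry T[1,2,2] = -4: (1)·(-1)·(4) = -4.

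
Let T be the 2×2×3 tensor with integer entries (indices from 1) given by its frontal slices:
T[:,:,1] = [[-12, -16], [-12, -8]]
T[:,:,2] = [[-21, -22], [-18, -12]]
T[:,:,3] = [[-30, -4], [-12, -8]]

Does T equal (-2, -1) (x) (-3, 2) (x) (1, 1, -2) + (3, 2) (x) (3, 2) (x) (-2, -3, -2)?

No

Reconstruct entry (2,1,1) from the claimed factors: Σₗ aₗ[2]bₗ[1]cₗ[1] = (-1)·(-3)·(1) + (2)·(3)·(-2) = -9, but T[2,1,1] = -12. The claim is false.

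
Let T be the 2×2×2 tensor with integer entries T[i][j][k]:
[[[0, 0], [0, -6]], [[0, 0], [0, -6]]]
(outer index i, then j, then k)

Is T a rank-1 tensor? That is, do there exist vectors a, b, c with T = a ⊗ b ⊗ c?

Yes

If T = a ⊗ b ⊗ c then every fibre of T is a multiple of the corresponding factor, so read the factors off the fibres through the nonzero entry T[0,1,1] = -6.
The mode-1 fibre T[:,1,1] = [-6, -6] gives a = [1, 1] (primitive direction); the mode-2 fibre T[0,:,1] = [0, -6] gives b = [0, 1]; then c[k] = T[0,1,k] / (a[0]·b[1]) = [0, -6] / 1 = [0, -6].
Expanding [1, 1] ⊗ [0, 1] ⊗ [0, -6] reproduces all 8 entries of T, so T = [1, 1] ⊗ [0, 1] ⊗ [0, -6] and rank(T) ≤ 1.
Equivalently every frontal slice T[:,:,k] is c[k] times the rank-1 matrix [1, 1] ⊗ [0, 1]. So T has rank 1 (it is nonzero).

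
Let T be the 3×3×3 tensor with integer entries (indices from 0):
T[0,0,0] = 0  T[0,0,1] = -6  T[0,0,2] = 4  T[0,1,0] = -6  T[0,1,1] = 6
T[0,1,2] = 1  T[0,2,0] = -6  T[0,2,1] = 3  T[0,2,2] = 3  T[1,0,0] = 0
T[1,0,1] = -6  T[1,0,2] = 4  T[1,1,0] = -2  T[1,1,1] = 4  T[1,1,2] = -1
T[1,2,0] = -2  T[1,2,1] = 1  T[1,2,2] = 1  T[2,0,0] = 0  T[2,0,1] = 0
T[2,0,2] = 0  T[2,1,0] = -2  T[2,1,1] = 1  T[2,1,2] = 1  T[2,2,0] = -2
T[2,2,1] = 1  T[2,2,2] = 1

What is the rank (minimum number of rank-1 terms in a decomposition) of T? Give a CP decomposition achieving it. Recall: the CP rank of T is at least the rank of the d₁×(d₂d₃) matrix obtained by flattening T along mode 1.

rank(T) = 2

Lower bound: the mode-2 unfolding of T (rows indexed by j, columns by (i,k) = (0,0), (0,1), (0,2), (1,0), (1,1), (1,2), (2,0), (2,1), (2,2)) is [[0, -6, 4, 0, -6, 4, 0, 0, 0], [-6, 6, 1, -2, 4, -1, -2, 1, 1], [-6, 3, 3, -2, 1, 1, -2, 1, 1]].
There the 2×2 minor on rows j ∈ {0, 1}, columns (i,k) ∈ {(0,0), (0,1)} is det [[0, -6], [-6, 6]] = -36 ≠ 0, so this unfolding has rank ≥ 2; CP rank is at least every unfolding rank, so rank(T) ≥ 2. (This is only a lower bound: in general the CP rank may exceed every unfolding rank, so we still need to exhibit 2 rank-1 terms summing to T.)
Upper bound — finding two terms. Write S_k = T[:,:,k] for the frontal slices: S₀ = [[0, -6, -6], [0, -2, -2], [0, -2, -2]], S₁ = [[-6, 6, 3], [-6, 4, 1], [0, 1, 1]], S₂ = [[4, 1, 3], [4, -1, 1], [0, 1, 1]].
If T = a₁ ⊗ b₁ ⊗ c₁ + a₂ ⊗ b₂ ⊗ c₂ then each S_k = c₁[k]·a₁b₁ᵀ + c₂[k]·a₂b₂ᵀ. S₀ and S₁ are linearly independent, so a₁b₁ᵀ and a₂b₂ᵀ must span the same plane of matrices: they are the rank-1 matrices of the form x·S₀ + y·S₁.
The 2×2 minor of x·S₀ + y·S₁ on rows {0,1}, columns {0,1} is −24·xy + 12·y² = (-12)·(2·x − y)(y), vanishing at (x:y) = (1:2) and (1:0).
M₁ = S₀ + 2·S₁ = [[-12, 6, 0], [-12, 6, 0], [0, 0, 0]] = (-6)·(1, 1, 0)(2, -1, 0)ᵀ and M₂ = S₀ = [[0, -6, -6], [0, -2, -2], [0, -2, -2]] = (-2)·(3, 1, 1)(0, 1, 1)ᵀ, so take a₁ = (1, 1, 0), b₁ = (2, -1, 0), a₂ = (3, 1, 1), b₂ = (0, 1, 1).
Each slice is an integer combination of E₁ = a₁b₁ᵀ and E₂ = a₂b₂ᵀ: S₀ = −2·E₂, S₁ = −3·E₁ + E₂, S₂ = 2·E₁ + E₂; reading off coefficients, c₁ = (0, -3, 2) and c₂ = (-2, 1, 1).
Hence T = (1, 1, 0) ⊗ (2, -1, 0) ⊗ (0, -3, 2) + (3, 1, 1) ⊗ (0, 1, 1) ⊗ (-2, 1, 1), so rank(T) ≤ 2.
These bounds meet, so rank(T) = 2.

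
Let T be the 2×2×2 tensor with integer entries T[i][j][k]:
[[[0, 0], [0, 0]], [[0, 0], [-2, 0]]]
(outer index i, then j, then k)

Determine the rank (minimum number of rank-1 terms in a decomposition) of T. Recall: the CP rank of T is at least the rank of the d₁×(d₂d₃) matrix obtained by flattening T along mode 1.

Lower bound: T ≠ 0 (e.g. T[1,1,0] = -2), so rank(T) ≥ 1.
Upper bound: if T = a ⊗ b ⊗ c then every fibre of T is a multiple of the corresponding factor, so read the factors off the fibres through the nonzero entry T[1,1,0] = -2.
The mode-1 fibre T[:,1,0] = [0, -2] gives a = (0, 1) (primitive direction); the mode-2 fibre T[1,:,0] = [0, -2] gives b = (0, 1); then c[k] = T[1,1,k] / (a[1]·b[1]) = [-2, 0] / 1 = (-2, 0).
Expanding (0, 1) ⊗ (0, 1) ⊗ (-2, 0) reproduces all 8 entries of T, so T = (0, 1) ⊗ (0, 1) ⊗ (-2, 0) and rank(T) ≤ 1.
These bounds meet, so rank(T) = 1.
Check entry T[0,0,0] = 0: (0)·(0)·(-2) = 0.

1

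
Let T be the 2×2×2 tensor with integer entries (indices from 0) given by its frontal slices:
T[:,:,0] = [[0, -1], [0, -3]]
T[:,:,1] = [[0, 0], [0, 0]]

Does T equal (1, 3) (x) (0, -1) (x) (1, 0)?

Reconstruct entrywise from the claimed factors. For example, T[1,0,0] = 0 and Σₗ aₗ[1]bₗ[0]cₗ[0] = (3)·(0)·(1) = 0; checking all 8 entries, every one matches. The claim holds.

Yes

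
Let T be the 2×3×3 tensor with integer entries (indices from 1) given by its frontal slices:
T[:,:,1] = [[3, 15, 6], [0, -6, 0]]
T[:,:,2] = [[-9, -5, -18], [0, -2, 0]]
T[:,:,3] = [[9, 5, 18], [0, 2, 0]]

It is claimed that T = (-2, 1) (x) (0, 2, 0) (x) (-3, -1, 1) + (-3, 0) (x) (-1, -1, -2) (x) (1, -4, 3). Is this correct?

No

Reconstruct entry (1,1,2) from the claimed factors: Σₗ aₗ[1]bₗ[1]cₗ[2] = (-2)·(0)·(-1) + (-3)·(-1)·(-4) = -12, but T[1,1,2] = -9. The claim is false.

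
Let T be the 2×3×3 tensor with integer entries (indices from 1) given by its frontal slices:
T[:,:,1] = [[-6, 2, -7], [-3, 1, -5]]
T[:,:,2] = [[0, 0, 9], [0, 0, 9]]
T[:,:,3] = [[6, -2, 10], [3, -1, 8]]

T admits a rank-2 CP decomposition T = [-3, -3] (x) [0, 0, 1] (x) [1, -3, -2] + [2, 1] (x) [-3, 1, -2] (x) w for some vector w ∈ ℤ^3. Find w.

w = [1, 0, -1]

Subtract the known terms from T to get the rank-1 residual R = [2, 1] (x) [-3, 1, -2] (x) w, so R[i,j,k] = a[i]·b[j]·w[k]. Pick indices with nonzero a[1]·b[1] = (2)·(-3) = -6. Only the fibre through (1,1,·) is needed: R[1,1,:] = T[1,1,:] − Σₗ aₗ[1]bₗ[1]cₗ = [-6, 0, 6] − (-3)·(0)·[1, -3, -2] = [-6, 0, 6]. Then w[k] = R[1,1,k] / -6 for each k, giving w = [-6, 0, 6] / -6 = [1, 0, -1].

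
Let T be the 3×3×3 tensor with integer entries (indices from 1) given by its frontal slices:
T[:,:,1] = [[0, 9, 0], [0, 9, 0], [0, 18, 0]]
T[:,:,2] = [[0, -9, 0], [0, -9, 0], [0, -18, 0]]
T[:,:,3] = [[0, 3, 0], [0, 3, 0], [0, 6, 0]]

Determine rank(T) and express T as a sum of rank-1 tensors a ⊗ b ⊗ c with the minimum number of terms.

rank(T) = 1

Lower bound: T ≠ 0 (e.g. T[1,2,1] = 9), so rank(T) ≥ 1.
Upper bound: the mode-1 fibre T[:,2,1] = [9, 9, 18] gives a = [1, 1, 2] (primitive direction); the mode-2 fibre T[1,:,1] = [0, 9, 0] gives b = [0, 1, 0]; then c[k] = T[1,2,k] / (a[1]·b[2]) = [9, -9, 3] / 1 = [9, -9, 3].
Expanding [1, 1, 2] ⊗ [0, 1, 0] ⊗ [9, -9, 3] reproduces all 27 entries of T, so T = [1, 1, 2] ⊗ [0, 1, 0] ⊗ [9, -9, 3] and rank(T) ≤ 1.
These bounds meet, so rank(T) = 1.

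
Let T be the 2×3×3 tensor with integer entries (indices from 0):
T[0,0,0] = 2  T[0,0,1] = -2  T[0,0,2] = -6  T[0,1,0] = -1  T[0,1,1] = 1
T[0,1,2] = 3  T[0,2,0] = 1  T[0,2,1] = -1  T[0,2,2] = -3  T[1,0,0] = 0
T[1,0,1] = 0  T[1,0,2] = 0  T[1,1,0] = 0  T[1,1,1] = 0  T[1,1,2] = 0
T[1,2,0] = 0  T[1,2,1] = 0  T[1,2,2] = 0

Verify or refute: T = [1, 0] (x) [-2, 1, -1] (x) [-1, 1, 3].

Yes

Reconstruct entrywise from the claimed factors. For example, T[0,2,0] = 1 and Σₗ aₗ[0]bₗ[2]cₗ[0] = (1)·(-1)·(-1) = 1; checking all 18 entries, every one matches. The claim holds.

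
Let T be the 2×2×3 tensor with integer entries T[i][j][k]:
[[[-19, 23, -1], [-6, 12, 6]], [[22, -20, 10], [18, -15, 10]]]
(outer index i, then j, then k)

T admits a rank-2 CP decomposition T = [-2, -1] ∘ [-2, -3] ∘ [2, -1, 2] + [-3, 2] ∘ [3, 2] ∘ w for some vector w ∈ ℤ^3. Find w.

Subtract the known terms from T to get the rank-1 residual R = [-3, 2] ∘ [3, 2] ∘ w, so R[i,j,k] = a[i]·b[j]·w[k]. Pick indices with nonzero a[0]·b[0] = (-3)·(3) = -9. Only the fibre through (0,0,·) is needed: R[0,0,:] = T[0,0,:] − Σₗ aₗ[0]bₗ[0]cₗ = [-19, 23, -1] − (-2)·(-2)·[2, -1, 2] = [-27, 27, -9]. Then w[k] = R[0,0,k] / -9 for each k, giving w = [-27, 27, -9] / -9 = [3, -3, 1].

w = [3, -3, 1]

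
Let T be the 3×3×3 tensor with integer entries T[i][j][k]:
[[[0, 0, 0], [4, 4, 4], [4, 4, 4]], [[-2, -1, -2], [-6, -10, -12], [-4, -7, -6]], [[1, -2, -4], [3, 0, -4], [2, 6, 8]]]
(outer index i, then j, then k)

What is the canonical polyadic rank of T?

3

Lower bound: the mode-3 unfolding of T (rows indexed by k, columns by (i,j) = (0,0), (0,1), (0,2), (1,0), (1,1), (1,2), (2,0), (2,1), (2,2)) is [[0, 4, 4, -2, -6, -4, 1, 3, 2], [0, 4, 4, -1, -10, -7, -2, 0, 6], [0, 4, 4, -2, -12, -6, -4, -4, 8]].
There the 3×3 minor on rows k ∈ {0, 1, 2}, columns (i,j) ∈ {(0,1), (1,0), (1,1)} is det [[4, -2, -6], [4, -1, -10], [4, -2, -12]] = -24 ≠ 0, so this unfolding has rank ≥ 3; CP rank is at least every unfolding rank, so rank(T) ≥ 3. (Unfolding ranks only ever bound the CP rank from below — rank(T) can be strictly larger than all of them — so the matching upper bound has to come from an explicit 3-term decomposition.)
Upper bound: T is a sum of 3 rank-1 terms, T = (0, 1, 2) ⊗ (1, 2, -1) ⊗ (0, -1, -2) + (0, 2, -1) ⊗ (1, -1, -2) ⊗ (-1, 0, 0) + (1, -2, 1) ⊗ (0, 1, 1) ⊗ (4, 4, 4) (one valid choice — decompositions are not unique — normalised so each a, b is primitive with positive first nonzero entry; check it by expanding all entries), so rank(T) ≤ 3.
These bounds meet, so rank(T) = 3.
Check entry T[1,0,1] = -1: (1)·(1)·(-1) + (2)·(1)·(0) + (-2)·(0)·(4) = -1.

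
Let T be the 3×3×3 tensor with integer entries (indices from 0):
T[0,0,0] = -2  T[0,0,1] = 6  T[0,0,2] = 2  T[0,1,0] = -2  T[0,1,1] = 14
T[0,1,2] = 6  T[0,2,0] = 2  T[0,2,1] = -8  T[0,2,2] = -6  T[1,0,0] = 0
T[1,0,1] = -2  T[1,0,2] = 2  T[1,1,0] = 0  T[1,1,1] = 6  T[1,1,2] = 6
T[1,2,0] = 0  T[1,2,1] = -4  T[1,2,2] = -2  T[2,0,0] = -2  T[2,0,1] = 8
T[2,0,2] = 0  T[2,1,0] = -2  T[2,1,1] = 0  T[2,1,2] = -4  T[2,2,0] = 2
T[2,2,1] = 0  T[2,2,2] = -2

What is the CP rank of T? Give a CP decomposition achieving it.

Lower bound: the mode-1 unfolding of T (rows indexed by i, columns by (j,k) = (0,0), (0,1), (0,2), (1,0), (1,1), (1,2), (2,0), (2,1), (2,2)) is [[-2, 6, 2, -2, 14, 6, 2, -8, -6], [0, -2, 2, 0, 6, 6, 0, -4, -2], [-2, 8, 0, -2, 0, -4, 2, 0, -2]].
There the 3×3 minor on rows i ∈ {0, 1, 2}, columns (j,k) ∈ {(0,0), (0,1), (1,1)} is det [[-2, 6, 14], [0, -2, 6], [-2, 8, 0]] = -32 ≠ 0, so this unfolding has rank ≥ 3; CP rank is at least every unfolding rank, so rank(T) ≥ 3. (Unfolding ranks only ever bound the CP rank from below — rank(T) can be strictly larger than all of them — so the matching upper bound has to come from an explicit 3-term decomposition.)
Upper bound: T is a sum of 3 rank-1 terms, T = [1, -1, 2] ⊗ [1, 1, 0] ⊗ [0, 2, -2] + [1, 0, 1] ⊗ [1, 1, -1] ⊗ [-2, 4, 4] + [1, 1, -1] ⊗ [0, 2, -1] ⊗ [0, 4, 2] (one valid choice — decompositions are not unique — normalised so each a, b is primitive with positive first nonzero entry; check it by expanding all entries), so rank(T) ≤ 3.
These bounds meet, so rank(T) = 3.

rank(T) = 3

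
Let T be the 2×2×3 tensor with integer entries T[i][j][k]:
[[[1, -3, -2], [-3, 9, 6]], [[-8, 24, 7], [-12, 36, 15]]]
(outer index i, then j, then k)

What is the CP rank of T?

Lower bound: in the mode-3 unfolding of T (rows indexed by k, columns by (i,j)) the 2×2 minor on rows k ∈ {0, 2}, columns (i,j) ∈ {(0,0), (1,0)} is det [[1, -8], [-2, 7]] = -9 ≠ 0, so that unfolding has rank ≥ 2 and hence rank(T) ≥ 2 (CP rank is at least every unfolding rank, though it can be larger).
Upper bound: with S_k = T[:,:,k], the two rank-1 terms a₁b₁ᵀ, a₂b₂ᵀ are the rank-1 members of the pencil x·S₀ + y·S₂.
det(x·S₀ + y·S₂) is −36·x² + 108·xy − 72·y² = (-36)·(x − 2·y)(x − y), vanishing at (x:y) = (2:1) and (1:1).
M₁ = 2·S₀ + S₂ = [[0, 0], [-9, -9]] = (-9)·[0, 1][1, 1]ᵀ and M₂ = S₀ + S₂ = [[-1, 3], [-1, 3]] = −[1, 1][1, -3]ᵀ, so take a₁ = [0, 1], b₁ = [1, 1], a₂ = [1, 1], b₂ = [1, -3].
Each slice is an integer combination of E₁ = a₁b₁ᵀ and E₂ = a₂b₂ᵀ: S₀ = −9·E₁ + E₂, S₁ = 27·E₁ − 3·E₂, S₂ = 9·E₁ − 2·E₂; reading off coefficients, c₁ = [-9, 27, 9] and c₂ = [1, -3, -2].
Hence T = [0, 1] (x) [1, 1] (x) [-9, 27, 9] + [1, 1] (x) [1, -3] (x) [1, -3, -2], so rank(T) ≤ 2.
These bounds meet, so rank(T) = 2.

2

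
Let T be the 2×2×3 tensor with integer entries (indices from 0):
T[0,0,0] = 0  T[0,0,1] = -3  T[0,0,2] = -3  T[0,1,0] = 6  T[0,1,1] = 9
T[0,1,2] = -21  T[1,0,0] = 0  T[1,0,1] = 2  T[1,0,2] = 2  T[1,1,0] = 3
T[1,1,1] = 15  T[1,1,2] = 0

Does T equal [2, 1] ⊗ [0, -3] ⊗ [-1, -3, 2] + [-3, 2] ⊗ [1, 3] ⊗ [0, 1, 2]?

No

Reconstruct entry (0,0,2) from the claimed factors: Σₗ aₗ[0]bₗ[0]cₗ[2] = (2)·(0)·(2) + (-3)·(1)·(2) = -6, but T[0,0,2] = -3. The claim is false.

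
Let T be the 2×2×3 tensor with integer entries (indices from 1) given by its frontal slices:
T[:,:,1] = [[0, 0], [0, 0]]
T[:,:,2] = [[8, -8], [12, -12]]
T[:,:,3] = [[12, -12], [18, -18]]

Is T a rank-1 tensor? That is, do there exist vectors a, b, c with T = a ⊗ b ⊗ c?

Yes

The mode-1 fibre T[:,1,2] = [8, 12] gives a = (2, 3) (primitive direction); the mode-2 fibre T[1,:,2] = [8, -8] gives b = (1, -1); then c[k] = T[1,1,k] / (a[1]·b[1]) = [0, 8, 12] / 2 = (0, 4, 6).
Expanding (2, 3) ⊗ (1, -1) ⊗ (0, 4, 6) reproduces all 12 entries of T, so T = (2, 3) ⊗ (1, -1) ⊗ (0, 4, 6) and rank(T) ≤ 1.
Equivalently every frontal slice T[:,:,k] is c[k] times the rank-1 matrix (2, 3) ⊗ (1, -1). So T has rank 1 (it is nonzero).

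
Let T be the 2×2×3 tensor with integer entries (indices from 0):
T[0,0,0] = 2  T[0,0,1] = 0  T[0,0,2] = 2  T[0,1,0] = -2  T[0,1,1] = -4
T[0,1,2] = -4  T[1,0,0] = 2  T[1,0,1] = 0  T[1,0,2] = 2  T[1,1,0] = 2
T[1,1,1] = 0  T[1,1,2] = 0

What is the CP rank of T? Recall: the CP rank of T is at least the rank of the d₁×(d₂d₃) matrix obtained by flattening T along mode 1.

3

Lower bound: the mode-3 unfolding of T (rows indexed by k, columns by (i,j) = (0,0), (0,1), (1,0), (1,1)) is [[2, -2, 2, 2], [0, -4, 0, 0], [2, -4, 2, 0]].
There the 3×3 minor on rows k ∈ {0, 1, 2}, columns (i,j) ∈ {(0,0), (0,1), (1,1)} is det [[2, -2, 2], [0, -4, 0], [2, -4, 0]] = 16 ≠ 0, so this unfolding has rank ≥ 3; CP rank is at least every unfolding rank, so rank(T) ≥ 3. (Flattening ranks never certify an upper bound on CP rank; for that we must actually write T with 3 rank-1 terms.)
Upper bound: T is a sum of 3 rank-1 terms, T = [1, -1] ⊗ [0, 1] ⊗ [-2, 0, 0] + [1, 0] ⊗ [0, 1] ⊗ [0, -4, -4] + [1, 1] ⊗ [1, 0] ⊗ [2, 0, 2] (written with every a and b primitive with positive leading entry and the scale carried by c; CP decompositions are not unique, and this one is verified by expanding entrywise), so rank(T) ≤ 3.
These bounds meet, so rank(T) = 3.
Check entry T[0,0,2] = 2: (1)·(0)·(0) + (1)·(0)·(-4) + (1)·(1)·(2) = 2.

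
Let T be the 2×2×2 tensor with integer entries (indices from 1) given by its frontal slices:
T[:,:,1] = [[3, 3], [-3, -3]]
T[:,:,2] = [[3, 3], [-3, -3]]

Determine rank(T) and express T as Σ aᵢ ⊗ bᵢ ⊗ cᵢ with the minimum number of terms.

Lower bound: T ≠ 0 (e.g. T[1,1,1] = 3), so rank(T) ≥ 1.
Upper bound: the mode-1 fibre T[:,1,1] = [3, -3] gives a = [1, -1] (primitive direction); the mode-2 fibre T[1,:,1] = [3, 3] gives b = [1, 1]; then c[k] = T[1,1,k] / (a[1]·b[1]) = [3, 3] / 1 = [3, 3].
Expanding [1, -1] ⊗ [1, 1] ⊗ [3, 3] reproduces all 8 entries of T, so T = [1, -1] ⊗ [1, 1] ⊗ [3, 3] and rank(T) ≤ 1.
These bounds meet, so rank(T) = 1.

rank(T) = 1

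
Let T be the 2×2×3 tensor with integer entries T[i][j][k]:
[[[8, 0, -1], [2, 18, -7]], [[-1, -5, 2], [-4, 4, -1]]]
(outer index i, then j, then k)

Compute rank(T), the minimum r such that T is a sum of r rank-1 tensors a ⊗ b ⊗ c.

Lower bound: the mode-3 unfolding of T (rows indexed by k, columns by (i,j) = (0,0), (0,1), (1,0), (1,1)) is [[8, 2, -1, -4], [0, 18, -5, 4], [-1, -7, 2, -1]].
There the 2×2 minor on rows k ∈ {0, 1}, columns (i,j) ∈ {(0,0), (0,1)} is det [[8, 2], [0, 18]] = 144 ≠ 0, so this unfolding has rank ≥ 2; CP rank is at least every unfolding rank, so rank(T) ≥ 2. (Flattening ranks never certify an upper bound on CP rank; for that we must actually write T with 2 rank-1 terms.)
Upper bound — finding two terms. Write S_k = T[:,:,k] for the frontal slices: S₀ = [[8, 2], [-1, -4]], S₁ = [[0, 18], [-5, 4]], S₂ = [[-1, -7], [2, -1]].
If T = a₁ ⊗ b₁ ⊗ c₁ + a₂ ⊗ b₂ ⊗ c₂ then each S_k = c₁[k]·a₁b₁ᵀ + c₂[k]·a₂b₂ᵀ. S₀ and S₁ are linearly independent, so a₁b₁ᵀ and a₂b₂ᵀ must span the same plane of matrices: they are the rank-1 matrices of the form x·S₀ + y·S₁.
det(x·S₀ + y·S₁) is −30·x² + 60·xy + 90·y² = (-30)·(x − 3·y)(x + y), vanishing at (x:y) = (3:1) and (1:-1).
M₁ = 3·S₀ + S₁ = [[24, 24], [-8, -8]] = 8·[3, -1][1, 1]ᵀ and M₂ = S₀ − S₁ = [[8, -16], [4, -8]] = 4·[2, 1][1, -2]ᵀ, so take a₁ = [3, -1], b₁ = [1, 1], a₂ = [2, 1], b₂ = [1, -2].
Each slice is an integer combination of E₁ = a₁b₁ᵀ and E₂ = a₂b₂ᵀ: S₀ = 2·E₁ + E₂, S₁ = 2·E₁ − 3·E₂, S₂ = −E₁ + E₂; reading off coefficients, c₁ = [2, 2, -1] and c₂ = [1, -3, 1].
Hence T = [3, -1] ⊗ [1, 1] ⊗ [2, 2, -1] + [2, 1] ⊗ [1, -2] ⊗ [1, -3, 1], so rank(T) ≤ 2.
These bounds meet, so rank(T) = 2.
Check entry T[1,0,0] = -1: (-1)·(1)·(2) + (1)·(1)·(1) = -1.

2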